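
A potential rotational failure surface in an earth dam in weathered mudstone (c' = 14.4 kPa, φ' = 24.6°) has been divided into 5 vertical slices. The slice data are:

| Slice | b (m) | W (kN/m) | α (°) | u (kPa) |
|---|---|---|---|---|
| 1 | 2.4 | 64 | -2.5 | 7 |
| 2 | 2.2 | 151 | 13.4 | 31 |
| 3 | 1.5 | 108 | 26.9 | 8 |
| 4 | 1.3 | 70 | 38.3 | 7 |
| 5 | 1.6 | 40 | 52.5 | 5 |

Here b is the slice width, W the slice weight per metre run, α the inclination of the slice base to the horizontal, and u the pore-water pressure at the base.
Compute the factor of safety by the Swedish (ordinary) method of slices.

FS = 1.75

Ordinary method of slices: FS = Σ[c'·Δl_i + (W_i cosα_i − u_i·Δl_i)·tanφ'] / Σ W_i sinα_i, with Δl_i = b_i / cosα_i.
Slice 1: Δl = 2.4/cos(-2.5°) = 2.402 m; N'_1 = 64·cos(-2.5°) − 7·2.402 = 47.1; c'Δl = 34.59; W sinα = -2.8
Slice 2: Δl = 2.2/cos13.4° = 2.262 m; N'_2 = 151·cos13.4° − 31·2.262 = 76.8; c'Δl = 32.57; W sinα = 35.0
Slice 3: Δl = 1.5/cos26.9° = 1.682 m; N'_3 = 108·cos26.9° − 8·1.682 = 82.9; c'Δl = 24.22; W sinα = 48.9
Slice 4: Δl = 1.3/cos38.3° = 1.657 m; N'_4 = 70·cos38.3° − 7·1.657 = 43.3; c'Δl = 23.85; W sinα = 43.4
Slice 5: Δl = 1.6/cos52.5° = 2.628 m; N'_5 = 40·cos52.5° − 5·2.628 = 11.2; c'Δl = 37.85; W sinα = 31.7
Σc'Δl = 153.1 kN/m; ΣN' = 261.3 kN/m; ΣW sinα = 156.2 kN/m
Resisting = 153.1 + 261.3·tan24.6° = 153.1 + 119.6 = 272.7 kN/m
FS = 272.7 / 156.2 = 1.746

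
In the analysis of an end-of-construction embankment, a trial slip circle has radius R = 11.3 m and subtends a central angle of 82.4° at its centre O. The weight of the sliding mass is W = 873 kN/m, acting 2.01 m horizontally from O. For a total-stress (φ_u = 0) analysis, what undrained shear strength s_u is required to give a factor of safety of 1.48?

FS = s_u·L_a·R / (W·d), so s_u = FS·W·d / (L_a·R).
Arc length L_a = R·θ = 11.3·(82.4°·π/180) = 11.3·1.4382 = 16.25 m
s_u = 1.48·873·2.01 / (16.25·11.3) = 2597.0 / 183.64 = 14.14 kPa

s_u = 14.1 kPa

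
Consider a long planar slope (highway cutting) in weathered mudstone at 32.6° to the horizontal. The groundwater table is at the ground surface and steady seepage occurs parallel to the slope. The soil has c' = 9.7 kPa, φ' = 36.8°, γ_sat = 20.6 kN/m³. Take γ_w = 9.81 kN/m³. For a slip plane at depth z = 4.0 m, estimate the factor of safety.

FS = 0.87

With seepage parallel to the slope and the water table at the surface, the effective normal stress on the slip plane uses the buoyant unit weight γ' = γ_sat − γ_w while the driving shear stress uses γ_sat:
FS = [c' + γ' z cos²β tanφ'] / [γ_sat z sinβ cosβ]
γ' = 20.6 − 9.81 = 10.79 kN/m³
Numerator = 9.7 + 10.79·4.0·cos²32.6°·tan36.8° = 9.7 + 10.79·4.0·0.7097·0.7481 = 32.615 kPa
Denominator = 20.6·4.0·sin32.6°·cos32.6° = 20.6·4.0·0.5388·0.8425 = 37.400 kPa
FS = 32.615 / 37.400 = 0.872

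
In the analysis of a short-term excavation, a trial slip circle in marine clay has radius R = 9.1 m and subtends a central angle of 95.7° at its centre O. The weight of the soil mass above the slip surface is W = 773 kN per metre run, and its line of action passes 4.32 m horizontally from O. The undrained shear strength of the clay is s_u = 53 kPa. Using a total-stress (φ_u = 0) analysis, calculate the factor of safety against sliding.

FS = 2.20

Taking moments about the centre O, the resisting moment is provided by the undrained shear strength acting along the arc:
Arc length L_a = R·θ = 9.1·(95.7°·π/180) = 9.1·1.6703 = 15.20 m
M_R = s_u·L_a·R = 53·15.20·9.1 = 7330.7 kN·m/m
M_D = W·d = 773·4.32 = 3339.4 kN·m/m
FS = M_R / M_D = 7330.7 / 3339.4 = 2.195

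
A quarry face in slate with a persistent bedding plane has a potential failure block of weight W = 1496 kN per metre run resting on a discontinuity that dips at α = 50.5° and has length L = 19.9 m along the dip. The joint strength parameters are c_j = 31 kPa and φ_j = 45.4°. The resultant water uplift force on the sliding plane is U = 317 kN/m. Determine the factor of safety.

FS = 1.09

Resolving the block weight along and normal to the plane and applying the Mohr–Coulomb strength on the joint:
N' = W cosα − U = 1496·cos50.5° − 317 = 634.6 kN/m
Driving force T = W sinα = 1496·sin50.5° = 1154.4 kN/m
Resisting force R = c_j·L + N'·tanφ_j = 31·19.9 + 634.6·tan45.4° = 616.9 + 643.5 = 1260.4 kN/m
FS = R / T = 1260.4 / 1154.4 = 1.092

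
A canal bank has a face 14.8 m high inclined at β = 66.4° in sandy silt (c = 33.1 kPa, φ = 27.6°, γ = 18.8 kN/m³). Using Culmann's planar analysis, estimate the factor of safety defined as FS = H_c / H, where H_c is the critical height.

FS = 1.75

H_c = (4c/γ) · sinβ cosφ / [1 − cos(β − φ)]
    = (4·33.1/18.8) · sin66.4°·cos27.6° / [1 − cos38.8°]
    = 7.043 · 0.8121 / 0.2207 = 25.92 m
FS = H_c / H = 25.92 / 14.8 = 1.751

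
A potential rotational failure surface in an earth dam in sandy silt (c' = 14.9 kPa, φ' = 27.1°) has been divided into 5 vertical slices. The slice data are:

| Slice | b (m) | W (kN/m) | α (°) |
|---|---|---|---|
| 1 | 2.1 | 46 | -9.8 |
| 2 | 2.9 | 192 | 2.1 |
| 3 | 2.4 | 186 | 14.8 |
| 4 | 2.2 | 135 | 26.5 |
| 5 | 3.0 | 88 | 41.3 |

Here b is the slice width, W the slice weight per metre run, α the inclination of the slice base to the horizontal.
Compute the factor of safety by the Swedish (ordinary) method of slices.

Ordinary method of slices: FS = Σ[c'·Δl_i + (W_i cosα_i)·tanφ'] / Σ W_i sinα_i, with Δl_i = b_i / cosα_i.
Slice 1: Δl = 2.1/cos(-9.8°) = 2.131 m; N'_1 = 46·cos(-9.8°) = 45.3; c'Δl = 31.75; W sinα = -7.8
Slice 2: Δl = 2.9/cos2.1° = 2.902 m; N'_2 = 192·cos2.1° = 191.9; c'Δl = 43.24; W sinα = 7.0
Slice 3: Δl = 2.4/cos14.8° = 2.482 m; N'_3 = 186·cos14.8° = 179.8; c'Δl = 36.99; W sinα = 47.5
Slice 4: Δl = 2.2/cos26.5° = 2.458 m; N'_4 = 135·cos26.5° = 120.8; c'Δl = 36.63; W sinα = 60.2
Slice 5: Δl = 3.0/cos41.3° = 3.993 m; N'_5 = 88·cos41.3° = 66.1; c'Δl = 59.50; W sinα = 58.1
Σc'Δl = 208.1 kN/m; ΣN' = 604.0 kN/m; ΣW sinα = 165.0 kN/m
Resisting = 208.1 + 604.0·tan27.1° = 208.1 + 309.1 = 517.2 kN/m
FS = 517.2 / 165.0 = 3.134

FS = 3.13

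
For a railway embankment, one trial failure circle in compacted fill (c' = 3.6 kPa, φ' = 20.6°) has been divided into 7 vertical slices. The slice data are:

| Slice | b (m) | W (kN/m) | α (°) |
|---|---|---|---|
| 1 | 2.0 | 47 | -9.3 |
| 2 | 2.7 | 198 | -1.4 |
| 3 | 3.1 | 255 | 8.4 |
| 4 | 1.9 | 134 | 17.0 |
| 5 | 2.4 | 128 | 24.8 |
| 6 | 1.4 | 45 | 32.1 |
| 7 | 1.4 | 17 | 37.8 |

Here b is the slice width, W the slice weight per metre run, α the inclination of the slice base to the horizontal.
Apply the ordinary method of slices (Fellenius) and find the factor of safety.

Ordinary method of slices: FS = Σ[c'·Δl_i + (W_i cosα_i)·tanφ'] / Σ W_i sinα_i, with Δl_i = b_i / cosα_i.
Slice 1: Δl = 2.0/cos(-9.3°) = 2.027 m; N'_1 = 47·cos(-9.3°) = 46.4; c'Δl = 7.30; W sinα = -7.6
Slice 2: Δl = 2.7/cos(-1.4°) = 2.701 m; N'_2 = 198·cos(-1.4°) = 197.9; c'Δl = 9.72; W sinα = -4.8
Slice 3: Δl = 3.1/cos8.4° = 3.134 m; N'_3 = 255·cos8.4° = 252.3; c'Δl = 11.28; W sinα = 37.3
Slice 4: Δl = 1.9/cos17.0° = 1.987 m; N'_4 = 134·cos17.0° = 128.1; c'Δl = 7.15; W sinα = 39.2
Slice 5: Δl = 2.4/cos24.8° = 2.644 m; N'_5 = 128·cos24.8° = 116.2; c'Δl = 9.52; W sinα = 53.7
Slice 6: Δl = 1.4/cos32.1° = 1.653 m; N'_6 = 45·cos32.1° = 38.1; c'Δl = 5.95; W sinα = 23.9
Slice 7: Δl = 1.4/cos37.8° = 1.772 m; N'_7 = 17·cos37.8° = 13.4; c'Δl = 6.38; W sinα = 10.4
Σc'Δl = 57.3 kN/m; ΣN' = 792.5 kN/m; ΣW sinα = 152.0 kN/m
Resisting = 57.3 + 792.5·tan20.6° = 57.3 + 297.9 = 355.2 kN/m
FS = 355.2 / 152.0 = 2.336

FS = 2.34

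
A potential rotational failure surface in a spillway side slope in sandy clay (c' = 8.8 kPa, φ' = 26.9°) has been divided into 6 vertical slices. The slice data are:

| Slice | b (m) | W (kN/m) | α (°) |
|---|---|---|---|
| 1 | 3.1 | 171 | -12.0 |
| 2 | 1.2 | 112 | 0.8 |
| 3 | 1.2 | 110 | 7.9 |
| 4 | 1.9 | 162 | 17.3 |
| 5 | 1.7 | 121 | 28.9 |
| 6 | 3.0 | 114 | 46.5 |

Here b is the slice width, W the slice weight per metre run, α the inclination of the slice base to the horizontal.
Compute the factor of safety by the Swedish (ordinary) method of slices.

FS = 2.88

Ordinary method of slices: FS = Σ[c'·Δl_i + (W_i cosα_i)·tanφ'] / Σ W_i sinα_i, with Δl_i = b_i / cosα_i.
Slice 1: Δl = 3.1/cos(-12.0°) = 3.169 m; N'_1 = 171·cos(-12.0°) = 167.3; c'Δl = 27.89; W sinα = -35.6
Slice 2: Δl = 1.2/cos0.8° = 1.200 m; N'_2 = 112·cos0.8° = 112.0; c'Δl = 10.56; W sinα = 1.6
Slice 3: Δl = 1.2/cos7.9° = 1.211 m; N'_3 = 110·cos7.9° = 109.0; c'Δl = 10.66; W sinα = 15.1
Slice 4: Δl = 1.9/cos17.3° = 1.990 m; N'_4 = 162·cos17.3° = 154.7; c'Δl = 17.51; W sinα = 48.2
Slice 5: Δl = 1.7/cos28.9° = 1.942 m; N'_5 = 121·cos28.9° = 105.9; c'Δl = 17.09; W sinα = 58.5
Slice 6: Δl = 3.0/cos46.5° = 4.358 m; N'_6 = 114·cos46.5° = 78.5; c'Δl = 38.35; W sinα = 82.7
Σc'Δl = 122.1 kN/m; ΣN' = 727.3 kN/m; ΣW sinα = 170.5 kN/m
Resisting = 122.1 + 727.3·tan26.9° = 122.1 + 369.0 = 491.0 kN/m
FS = 491.0 / 170.5 = 2.880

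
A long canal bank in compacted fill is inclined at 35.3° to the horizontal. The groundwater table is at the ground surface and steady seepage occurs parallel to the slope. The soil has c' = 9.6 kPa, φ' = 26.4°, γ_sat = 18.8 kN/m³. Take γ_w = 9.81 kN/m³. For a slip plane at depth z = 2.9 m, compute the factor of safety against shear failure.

With seepage parallel to the slope and the water table at the surface, the effective normal stress on the slip plane uses the buoyant unit weight γ' = γ_sat − γ_w while the driving shear stress uses γ_sat:
FS = [c' + γ' z cos²β tanφ'] / [γ_sat z sinβ cosβ]
γ' = 18.8 − 9.81 = 8.99 kN/m³
Numerator = 9.6 + 8.99·2.9·cos²35.3°·tan26.4° = 9.6 + 8.99·2.9·0.6661·0.4964 = 18.220 kPa
Denominator = 18.8·2.9·sin35.3°·cos35.3° = 18.8·2.9·0.5779·0.8161 = 25.712 kPa
FS = 18.220 / 25.712 = 0.709

FS = 0.71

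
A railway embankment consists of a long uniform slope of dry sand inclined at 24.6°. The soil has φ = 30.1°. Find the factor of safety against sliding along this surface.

FS = 1.27

For a dry cohesionless infinite slope the factor of safety is FS = tanφ / tanβ.
FS = tan30.1° / tan24.6° = 0.5797 / 0.4578 = 1.266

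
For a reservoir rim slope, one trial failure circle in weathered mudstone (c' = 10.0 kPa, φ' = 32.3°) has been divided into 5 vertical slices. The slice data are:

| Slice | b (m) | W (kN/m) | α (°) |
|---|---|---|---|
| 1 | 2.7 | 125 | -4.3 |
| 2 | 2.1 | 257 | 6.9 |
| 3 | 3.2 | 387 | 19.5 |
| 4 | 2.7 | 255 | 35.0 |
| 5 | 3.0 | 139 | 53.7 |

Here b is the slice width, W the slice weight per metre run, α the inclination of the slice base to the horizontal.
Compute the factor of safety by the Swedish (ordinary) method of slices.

FS = 2.01

Ordinary method of slices: FS = Σ[c'·Δl_i + (W_i cosα_i)·tanφ'] / Σ W_i sinα_i, with Δl_i = b_i / cosα_i.
Slice 1: Δl = 2.7/cos(-4.3°) = 2.708 m; N'_1 = 125·cos(-4.3°) = 124.6; c'Δl = 27.08; W sinα = -9.4
Slice 2: Δl = 2.1/cos6.9° = 2.115 m; N'_2 = 257·cos6.9° = 255.1; c'Δl = 21.15; W sinα = 30.9
Slice 3: Δl = 3.2/cos19.5° = 3.395 m; N'_3 = 387·cos19.5° = 364.8; c'Δl = 33.95; W sinα = 129.2
Slice 4: Δl = 2.7/cos35.0° = 3.296 m; N'_4 = 255·cos35.0° = 208.9; c'Δl = 32.96; W sinα = 146.3
Slice 5: Δl = 3.0/cos53.7° = 5.067 m; N'_5 = 139·cos53.7° = 82.3; c'Δl = 50.67; W sinα = 112.0
Σc'Δl = 165.8 kN/m; ΣN' = 1035.8 kN/m; ΣW sinα = 409.0 kN/m
Resisting = 165.8 + 1035.8·tan32.3° = 165.8 + 654.8 = 820.6 kN/m
FS = 820.6 / 409.0 = 2.006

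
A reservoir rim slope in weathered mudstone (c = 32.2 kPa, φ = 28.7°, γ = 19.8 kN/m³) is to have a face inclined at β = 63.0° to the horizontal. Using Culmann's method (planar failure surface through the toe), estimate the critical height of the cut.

Culmann's analysis gives the critical failure plane at α_cr = (β + φ)/2 = (63.0 + 28.7)/2 = 45.9°, and the critical height
H_c = (4c/γ) · sinβ cosφ / [1 − cos(β − φ)]
    = (4·32.2/19.8) · sin63.0°·cos28.7° / [1 − cos(34.3°)]
    = 6.505 · 0.8910·0.8771 / [1 − 0.8261]
    = 6.505 · 0.7815 / 0.1739
    = 29.23 m

H_c = 29.23 m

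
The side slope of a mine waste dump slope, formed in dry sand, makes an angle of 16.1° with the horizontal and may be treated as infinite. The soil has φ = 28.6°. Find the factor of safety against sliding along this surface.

For a dry cohesionless infinite slope the factor of safety is FS = tanφ / tanβ.
FS = tan28.6° / tan16.1° = 0.5452 / 0.2886 = 1.889

FS = 1.89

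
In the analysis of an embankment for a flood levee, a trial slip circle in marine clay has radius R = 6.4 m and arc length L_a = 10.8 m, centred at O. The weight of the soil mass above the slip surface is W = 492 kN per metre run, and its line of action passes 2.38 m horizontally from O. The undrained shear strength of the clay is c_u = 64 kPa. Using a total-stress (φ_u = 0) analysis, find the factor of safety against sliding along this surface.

FS = 3.78

Taking moments about the centre O, the resisting moment is provided by the undrained shear strength acting along the arc:
M_R = c_u·L_a·R = 64·10.80·6.4 = 4423.7 kN·m/m
M_D = W·d = 492·2.38 = 1171.0 kN·m/m
FS = M_R / M_D = 4423.7 / 1171.0 = 3.778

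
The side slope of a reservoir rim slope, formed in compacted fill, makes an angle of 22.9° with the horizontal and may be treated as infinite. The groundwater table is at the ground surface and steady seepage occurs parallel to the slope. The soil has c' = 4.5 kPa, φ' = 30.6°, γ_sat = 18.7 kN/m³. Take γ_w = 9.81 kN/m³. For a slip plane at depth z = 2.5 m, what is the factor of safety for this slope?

FS = 0.93

With seepage parallel to the slope and the water table at the surface, the effective normal stress on the slip plane uses the buoyant unit weight γ' = γ_sat − γ_w while the driving shear stress uses γ_sat:
FS = [c' + γ' z cos²β tanφ'] / [γ_sat z sinβ cosβ]
γ' = 18.7 − 9.81 = 8.89 kN/m³
Numerator = 4.5 + 8.89·2.5·cos²22.9°·tan30.6° = 4.5 + 8.89·2.5·0.8486·0.5914 = 15.654 kPa
Denominator = 18.7·2.5·sin22.9°·cos22.9° = 18.7·2.5·0.3891·0.9212 = 16.758 kPa
FS = 15.654 / 16.758 = 0.934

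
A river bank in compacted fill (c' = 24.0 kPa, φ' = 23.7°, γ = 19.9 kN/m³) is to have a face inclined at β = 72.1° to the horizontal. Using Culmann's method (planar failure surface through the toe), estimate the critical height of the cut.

Culmann's analysis gives the critical failure plane at α_cr = (β + φ')/2 = (72.1 + 23.7)/2 = 47.9°, and the critical height
H_c = (4c'/γ) · sinβ cosφ' / [1 − cos(β − φ')]
    = (4·24.0/19.9) · sin72.1°·cos23.7° / [1 − cos(48.4°)]
    = 4.824 · 0.9516·0.9157 / [1 − 0.6639]
    = 4.824 · 0.8713 / 0.3361
    = 12.51 m

H_c = 12.51 m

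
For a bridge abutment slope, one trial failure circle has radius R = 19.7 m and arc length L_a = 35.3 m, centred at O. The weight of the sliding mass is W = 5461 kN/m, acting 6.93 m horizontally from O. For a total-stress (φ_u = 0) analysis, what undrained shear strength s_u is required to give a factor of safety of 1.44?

FS = s_u·L_a·R / (W·d), so s_u = FS·W·d / (L_a·R).
s_u = 1.44·5461·6.93 / (35.30·19.7) = 54496.4 / 695.41 = 78.37 kPa

s_u = 78.4 kPa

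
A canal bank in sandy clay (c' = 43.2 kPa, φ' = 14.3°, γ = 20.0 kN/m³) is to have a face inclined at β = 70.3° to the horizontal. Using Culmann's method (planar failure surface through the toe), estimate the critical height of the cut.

H_c = 17.88 m

Culmann's analysis gives the critical failure plane at α_cr = (β + φ')/2 = (70.3 + 14.3)/2 = 42.3°, and the critical height
H_c = (4c'/γ) · sinβ cosφ' / [1 − cos(β − φ')]
    = (4·43.2/20.0) · sin70.3°·cos14.3° / [1 − cos(56.0°)]
    = 8.640 · 0.9415·0.9690 / [1 − 0.5592]
    = 8.640 · 0.9123 / 0.4408
    = 17.88 m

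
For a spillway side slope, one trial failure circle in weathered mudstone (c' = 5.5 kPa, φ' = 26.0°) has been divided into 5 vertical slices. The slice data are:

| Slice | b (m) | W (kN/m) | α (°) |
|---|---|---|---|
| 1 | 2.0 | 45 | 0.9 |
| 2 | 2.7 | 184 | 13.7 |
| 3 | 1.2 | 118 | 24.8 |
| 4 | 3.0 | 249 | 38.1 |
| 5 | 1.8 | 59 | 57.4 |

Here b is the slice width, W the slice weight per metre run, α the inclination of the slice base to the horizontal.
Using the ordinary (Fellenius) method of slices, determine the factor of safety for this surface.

FS = 1.16

Ordinary method of slices: FS = Σ[c'·Δl_i + (W_i cosα_i)·tanφ'] / Σ W_i sinα_i, with Δl_i = b_i / cosα_i.
Slice 1: Δl = 2.0/cos0.9° = 2.000 m; N'_1 = 45·cos0.9° = 45.0; c'Δl = 11.00; W sinα = 0.7
Slice 2: Δl = 2.7/cos13.7° = 2.779 m; N'_2 = 184·cos13.7° = 178.8; c'Δl = 15.28; W sinα = 43.6
Slice 3: Δl = 1.2/cos24.8° = 1.322 m; N'_3 = 118·cos24.8° = 107.1; c'Δl = 7.27; W sinα = 49.5
Slice 4: Δl = 3.0/cos38.1° = 3.812 m; N'_4 = 249·cos38.1° = 195.9; c'Δl = 20.97; W sinα = 153.6
Slice 5: Δl = 1.8/cos57.4° = 3.341 m; N'_5 = 59·cos57.4° = 31.8; c'Δl = 18.38; W sinα = 49.7
Σc'Δl = 72.9 kN/m; ΣN' = 558.6 kN/m; ΣW sinα = 297.1 kN/m
Resisting = 72.9 + 558.6·tan26.0° = 72.9 + 272.5 = 345.4 kN/m
FS = 345.4 / 297.1 = 1.162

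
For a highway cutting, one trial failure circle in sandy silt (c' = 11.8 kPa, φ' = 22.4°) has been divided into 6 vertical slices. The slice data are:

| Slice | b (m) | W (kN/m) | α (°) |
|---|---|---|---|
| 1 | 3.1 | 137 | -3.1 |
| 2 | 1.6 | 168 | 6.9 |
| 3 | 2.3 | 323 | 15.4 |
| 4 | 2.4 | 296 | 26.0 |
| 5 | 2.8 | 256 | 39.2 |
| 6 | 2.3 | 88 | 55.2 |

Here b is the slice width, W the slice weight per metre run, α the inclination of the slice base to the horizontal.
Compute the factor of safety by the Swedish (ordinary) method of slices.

Ordinary method of slices: FS = Σ[c'·Δl_i + (W_i cosα_i)·tanφ'] / Σ W_i sinα_i, with Δl_i = b_i / cosα_i.
Slice 1: Δl = 3.1/cos(-3.1°) = 3.105 m; N'_1 = 137·cos(-3.1°) = 136.8; c'Δl = 36.63; W sinα = -7.4
Slice 2: Δl = 1.6/cos6.9° = 1.612 m; N'_2 = 168·cos6.9° = 166.8; c'Δl = 19.02; W sinα = 20.2
Slice 3: Δl = 2.3/cos15.4° = 2.386 m; N'_3 = 323·cos15.4° = 311.4; c'Δl = 28.15; W sinα = 85.8
Slice 4: Δl = 2.4/cos26.0° = 2.670 m; N'_4 = 296·cos26.0° = 266.0; c'Δl = 31.51; W sinα = 129.8
Slice 5: Δl = 2.8/cos39.2° = 3.613 m; N'_5 = 256·cos39.2° = 198.4; c'Δl = 42.64; W sinα = 161.8
Slice 6: Δl = 2.3/cos55.2° = 4.030 m; N'_6 = 88·cos55.2° = 50.2; c'Δl = 47.55; W sinα = 72.3
Σc'Δl = 205.5 kN/m; ΣN' = 1129.6 kN/m; ΣW sinα = 462.4 kN/m
Resisting = 205.5 + 1129.6·tan22.4° = 205.5 + 465.6 = 671.1 kN/m
FS = 671.1 / 462.4 = 1.451

FS = 1.45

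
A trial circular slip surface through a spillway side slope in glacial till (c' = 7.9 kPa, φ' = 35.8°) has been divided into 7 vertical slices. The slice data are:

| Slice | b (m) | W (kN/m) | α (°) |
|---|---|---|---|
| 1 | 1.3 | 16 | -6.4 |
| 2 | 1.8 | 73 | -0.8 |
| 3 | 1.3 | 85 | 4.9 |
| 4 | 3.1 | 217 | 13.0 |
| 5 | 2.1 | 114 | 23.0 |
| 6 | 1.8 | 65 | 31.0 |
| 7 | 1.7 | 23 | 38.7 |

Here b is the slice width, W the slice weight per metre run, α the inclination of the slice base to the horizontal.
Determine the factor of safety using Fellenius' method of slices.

Ordinary method of slices: FS = Σ[c'·Δl_i + (W_i cosα_i)·tanφ'] / Σ W_i sinα_i, with Δl_i = b_i / cosα_i.
Slice 1: Δl = 1.3/cos(-6.4°) = 1.308 m; N'_1 = 16·cos(-6.4°) = 15.9; c'Δl = 10.33; W sinα = -1.8
Slice 2: Δl = 1.8/cos(-0.8°) = 1.800 m; N'_2 = 73·cos(-0.8°) = 73.0; c'Δl = 14.22; W sinα = -1.0
Slice 3: Δl = 1.3/cos4.9° = 1.305 m; N'_3 = 85·cos4.9° = 84.7; c'Δl = 10.31; W sinα = 7.3
Slice 4: Δl = 3.1/cos13.0° = 3.182 m; N'_4 = 217·cos13.0° = 211.4; c'Δl = 25.13; W sinα = 48.8
Slice 5: Δl = 2.1/cos23.0° = 2.281 m; N'_5 = 114·cos23.0° = 104.9; c'Δl = 18.02; W sinα = 44.5
Slice 6: Δl = 1.8/cos31.0° = 2.100 m; N'_6 = 65·cos31.0° = 55.7; c'Δl = 16.59; W sinα = 33.5
Slice 7: Δl = 1.7/cos38.7° = 2.178 m; N'_7 = 23·cos38.7° = 17.9; c'Δl = 17.21; W sinα = 14.4
Σc'Δl = 111.8 kN/m; ΣN' = 563.6 kN/m; ΣW sinα = 145.7 kN/m
Resisting = 111.8 + 563.6·tan35.8° = 111.8 + 406.5 = 518.3 kN/m
FS = 518.3 / 145.7 = 3.558

FS = 3.56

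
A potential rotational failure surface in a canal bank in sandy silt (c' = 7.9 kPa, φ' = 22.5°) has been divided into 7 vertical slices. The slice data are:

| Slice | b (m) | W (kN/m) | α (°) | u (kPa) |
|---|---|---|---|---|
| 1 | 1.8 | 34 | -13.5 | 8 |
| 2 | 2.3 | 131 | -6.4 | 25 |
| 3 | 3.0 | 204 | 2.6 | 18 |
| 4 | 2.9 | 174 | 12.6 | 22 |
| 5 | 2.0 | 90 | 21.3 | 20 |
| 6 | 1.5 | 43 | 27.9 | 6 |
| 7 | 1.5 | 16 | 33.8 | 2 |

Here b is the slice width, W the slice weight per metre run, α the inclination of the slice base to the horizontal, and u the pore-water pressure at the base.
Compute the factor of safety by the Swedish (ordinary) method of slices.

FS = 3.47

Ordinary method of slices: FS = Σ[c'·Δl_i + (W_i cosα_i − u_i·Δl_i)·tanφ'] / Σ W_i sinα_i, with Δl_i = b_i / cosα_i.
Slice 1: Δl = 1.8/cos(-13.5°) = 1.851 m; N'_1 = 34·cos(-13.5°) − 8·1.851 = 18.3; c'Δl = 14.62; W sinα = -7.9
Slice 2: Δl = 2.3/cos(-6.4°) = 2.314 m; N'_2 = 131·cos(-6.4°) − 25·2.314 = 72.3; c'Δl = 18.28; W sinα = -14.6
Slice 3: Δl = 3.0/cos2.6° = 3.003 m; N'_3 = 204·cos2.6° − 18·3.003 = 149.7; c'Δl = 23.72; W sinα = 9.3
Slice 4: Δl = 2.9/cos12.6° = 2.972 m; N'_4 = 174·cos12.6° − 22·2.972 = 104.4; c'Δl = 23.48; W sinα = 38.0
Slice 5: Δl = 2.0/cos21.3° = 2.147 m; N'_5 = 90·cos21.3° − 20·2.147 = 40.9; c'Δl = 16.96; W sinα = 32.7
Slice 6: Δl = 1.5/cos27.9° = 1.697 m; N'_6 = 43·cos27.9° − 6·1.697 = 27.8; c'Δl = 13.41; W sinα = 20.1
Slice 7: Δl = 1.5/cos33.8° = 1.805 m; N'_7 = 16·cos33.8° − 2·1.805 = 9.7; c'Δl = 14.26; W sinα = 8.9
Σc'Δl = 124.7 kN/m; ΣN' = 423.2 kN/m; ΣW sinα = 86.4 kN/m
Resisting = 124.7 + 423.2·tan22.5° = 124.7 + 175.3 = 300.0 kN/m
FS = 300.0 / 86.4 = 3.473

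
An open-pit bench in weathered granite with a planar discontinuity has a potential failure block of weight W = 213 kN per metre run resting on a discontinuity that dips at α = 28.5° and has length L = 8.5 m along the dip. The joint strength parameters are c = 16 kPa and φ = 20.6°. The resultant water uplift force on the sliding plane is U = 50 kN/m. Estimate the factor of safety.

FS = 1.85

Resolving the block weight along and normal to the plane and applying the Mohr–Coulomb strength on the joint:
N' = W cosα − U = 213·cos28.5° − 50 = 137.2 kN/m
Driving force T = W sinα = 213·sin28.5° = 101.6 kN/m
Resisting force R = c·L + N'·tanφ = 16·8.5 + 137.2·tan20.6° = 136.0 + 51.6 = 187.6 kN/m
FS = R / T = 187.6 / 101.6 = 1.845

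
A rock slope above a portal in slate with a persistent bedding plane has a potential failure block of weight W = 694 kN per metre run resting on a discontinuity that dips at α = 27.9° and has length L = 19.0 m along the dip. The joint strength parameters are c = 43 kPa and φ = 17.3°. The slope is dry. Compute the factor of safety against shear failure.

Resolving the block weight along and normal to the plane and applying the Mohr–Coulomb strength on the joint:
N' = W cosα = 694·cos27.9° = 613.3 kN/m
Driving force T = W sinα = 694·sin27.9° = 324.7 kN/m
Resisting force R = c·L + N'·tanφ = 43·19.0 + 613.3·tan17.3° = 817.0 + 191.0 = 1008.0 kN/m
FS = R / T = 1008.0 / 324.7 = 3.104

FS = 3.10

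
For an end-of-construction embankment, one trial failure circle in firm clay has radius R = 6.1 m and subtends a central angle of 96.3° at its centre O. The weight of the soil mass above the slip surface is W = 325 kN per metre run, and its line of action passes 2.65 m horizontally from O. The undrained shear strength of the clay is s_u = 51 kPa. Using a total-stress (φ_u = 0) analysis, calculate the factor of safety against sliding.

FS = 3.70

Taking moments about the centre O, the resisting moment is provided by the undrained shear strength acting along the arc:
Arc length L_a = R·θ = 6.1·(96.3°·π/180) = 6.1·1.6808 = 10.25 m
M_R = s_u·L_a·R = 51·10.25·6.1 = 3189.6 kN·m/m
M_D = W·d = 325·2.65 = 861.2 kN·m/m
FS = M_R / M_D = 3189.6 / 861.2 = 3.703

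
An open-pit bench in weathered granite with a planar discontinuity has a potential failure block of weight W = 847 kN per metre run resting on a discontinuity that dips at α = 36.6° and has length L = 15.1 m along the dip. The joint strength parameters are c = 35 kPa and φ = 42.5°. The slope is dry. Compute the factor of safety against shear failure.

FS = 2.28

Resolving the block weight along and normal to the plane and applying the Mohr–Coulomb strength on the joint:
N' = W cosα = 847·cos36.6° = 680.0 kN/m
Driving force T = W sinα = 847·sin36.6° = 505.0 kN/m
Resisting force R = c·L + N'·tanφ = 35·15.1 + 680.0·tan42.5° = 528.5 + 623.1 = 1151.6 kN/m
FS = R / T = 1151.6 / 505.0 = 2.280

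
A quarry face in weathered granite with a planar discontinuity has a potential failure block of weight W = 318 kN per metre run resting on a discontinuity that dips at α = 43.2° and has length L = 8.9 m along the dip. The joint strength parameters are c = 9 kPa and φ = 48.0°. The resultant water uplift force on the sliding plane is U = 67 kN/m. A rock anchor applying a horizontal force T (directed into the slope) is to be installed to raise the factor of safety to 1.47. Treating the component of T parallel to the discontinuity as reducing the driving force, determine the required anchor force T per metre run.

T = 31 kN/m

Resolving forces along and normal to the sliding plane, with the horizontal anchor force T adding T·sinα to the effective normal force and T·cosα acting up the plane against the driving force:
FS = [cL + (W cosα − U + T sinα) tanφ] / [W sinα − T cosα]
Without the anchor: N' = 164.8 kN/m, driving T_d = 217.7 kN/m, resisting R = 9·8.9 + 164.8·tan48.0° = 263.1 kN/m, FS = 1.21.
Setting FS = 1.47 and solving for T:
1.47·(217.7 − T cos43.2°) = 263.1 + T sin43.2°·tan48.0°
T·(sin43.2°·tan48.0° + 1.47·cos43.2°) = 1.47·217.7 − 263.1
T·(0.6845·1.1106 + 1.47·0.7290) = 320.0 − 263.1 = 56.9
T·1.8319 = 56.9
T = 31.0 kN/m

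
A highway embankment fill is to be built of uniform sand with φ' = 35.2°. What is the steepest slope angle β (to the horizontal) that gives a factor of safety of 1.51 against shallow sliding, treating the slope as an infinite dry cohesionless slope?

For an infinite dry cohesionless slope FS = tanφ'/tanβ, so tanβ = tanφ' / FS.
tanβ = tan35.2° / 1.51 = 0.7054 / 1.51 = 0.4672
β = arctan(0.4672) = 25.04°

β = 25.0°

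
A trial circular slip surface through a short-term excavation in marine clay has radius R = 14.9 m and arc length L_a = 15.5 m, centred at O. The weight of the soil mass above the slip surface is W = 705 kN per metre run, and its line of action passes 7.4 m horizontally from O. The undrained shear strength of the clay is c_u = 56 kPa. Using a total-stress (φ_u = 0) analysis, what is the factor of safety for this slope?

Taking moments about the centre O, the resisting moment is provided by the undrained shear strength acting along the arc:
M_R = c_u·L_a·R = 56·15.50·14.9 = 12933.2 kN·m/m
M_D = W·d = 705·7.4 = 5217.0 kN·m/m
FS = M_R / M_D = 12933.2 / 5217.0 = 2.479

FS = 2.48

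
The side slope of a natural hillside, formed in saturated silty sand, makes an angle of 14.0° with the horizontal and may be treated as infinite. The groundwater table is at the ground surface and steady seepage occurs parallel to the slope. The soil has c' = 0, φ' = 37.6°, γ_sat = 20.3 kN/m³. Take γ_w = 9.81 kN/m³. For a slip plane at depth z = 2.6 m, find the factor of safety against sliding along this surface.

FS = 1.60

With seepage parallel to the slope and the water table at the surface, the effective normal stress on the slip plane uses the buoyant unit weight γ' = γ_sat − γ_w while the driving shear stress uses γ_sat:
FS = [c' + γ' z cos²β tanφ'] / [γ_sat z sinβ cosβ]
(For c' = 0 this reduces to FS = (γ'/γ_sat)·tanφ'/tanβ.)
γ' = 20.3 − 9.81 = 10.49 kN/m³
Numerator = 0.0 + 10.49·2.6·cos²14.0°·tan37.6° = 0.0 + 10.49·2.6·0.9415·0.7701 = 19.775 kPa
Denominator = 20.3·2.6·sin14.0°·cos14.0° = 20.3·2.6·0.2419·0.9703 = 12.389 kPa
FS = 19.775 / 12.389 = 1.596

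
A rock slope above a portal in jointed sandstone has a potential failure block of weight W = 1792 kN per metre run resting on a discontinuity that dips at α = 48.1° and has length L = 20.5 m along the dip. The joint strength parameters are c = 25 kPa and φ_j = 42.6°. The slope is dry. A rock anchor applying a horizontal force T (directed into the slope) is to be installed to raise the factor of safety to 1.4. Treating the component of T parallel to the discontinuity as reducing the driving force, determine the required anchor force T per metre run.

Resolving forces along and normal to the sliding plane, with the horizontal anchor force T adding T·sinα to the effective normal force and T·cosα acting up the plane against the driving force:
FS = [cL + (W cosα + T sinα) tanφ_j] / [W sinα − T cosα]
Without the anchor: N' = 1196.8 kN/m, driving T_d = 1333.8 kN/m, resisting R = 25·20.5 + 1196.8·tan42.6° = 1613.0 kN/m, FS = 1.21.
Setting FS = 1.4 and solving for T:
1.4·(1333.8 − T cos48.1°) = 1613.0 + T sin48.1°·tan42.6°
T·(sin48.1°·tan42.6° + 1.4·cos48.1°) = 1.4·1333.8 − 1613.0
T·(0.7443·0.9195 + 1.4·0.6678) = 1867.3 − 1613.0 = 254.4
T·1.6194 = 254.4
T = 157.1 kN/m

T = 157 kN/m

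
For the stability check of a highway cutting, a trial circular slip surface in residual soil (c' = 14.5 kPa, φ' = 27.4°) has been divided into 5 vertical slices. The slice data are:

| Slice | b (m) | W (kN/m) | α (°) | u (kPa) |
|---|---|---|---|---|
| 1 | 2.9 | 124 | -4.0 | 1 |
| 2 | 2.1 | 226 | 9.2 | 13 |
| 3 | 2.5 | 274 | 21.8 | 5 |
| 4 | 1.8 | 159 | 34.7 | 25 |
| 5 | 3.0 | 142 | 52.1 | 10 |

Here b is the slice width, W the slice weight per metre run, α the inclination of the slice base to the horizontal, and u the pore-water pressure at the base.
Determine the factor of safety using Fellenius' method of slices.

Ordinary method of slices: FS = Σ[c'·Δl_i + (W_i cosα_i − u_i·Δl_i)·tanφ'] / Σ W_i sinα_i, with Δl_i = b_i / cosα_i.
Slice 1: Δl = 2.9/cos(-4.0°) = 2.907 m; N'_1 = 124·cos(-4.0°) − 1·2.907 = 120.8; c'Δl = 42.15; W sinα = -8.6
Slice 2: Δl = 2.1/cos9.2° = 2.127 m; N'_2 = 226·cos9.2° − 13·2.127 = 195.4; c'Δl = 30.85; W sinα = 36.1
Slice 3: Δl = 2.5/cos21.8° = 2.693 m; N'_3 = 274·cos21.8° − 5·2.693 = 240.9; c'Δl = 39.04; W sinα = 101.8
Slice 4: Δl = 1.8/cos34.7° = 2.189 m; N'_4 = 159·cos34.7° − 25·2.189 = 76.0; c'Δl = 31.75; W sinα = 90.5
Slice 5: Δl = 3.0/cos52.1° = 4.884 m; N'_5 = 142·cos52.1° − 10·4.884 = 38.4; c'Δl = 70.81; W sinα = 112.0
Σc'Δl = 214.6 kN/m; ΣN' = 671.5 kN/m; ΣW sinα = 331.8 kN/m
Resisting = 214.6 + 671.5·tan27.4° = 214.6 + 348.1 = 562.7 kN/m
FS = 562.7 / 331.8 = 1.696

FS = 1.70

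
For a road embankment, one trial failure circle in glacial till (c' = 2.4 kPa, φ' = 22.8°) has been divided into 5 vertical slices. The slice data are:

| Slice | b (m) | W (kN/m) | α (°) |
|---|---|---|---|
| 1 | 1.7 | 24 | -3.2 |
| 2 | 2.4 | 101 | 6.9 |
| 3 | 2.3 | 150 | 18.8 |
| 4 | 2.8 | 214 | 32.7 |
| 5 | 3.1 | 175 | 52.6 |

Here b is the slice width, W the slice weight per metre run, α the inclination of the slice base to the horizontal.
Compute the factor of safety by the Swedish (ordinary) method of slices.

FS = 0.85

Ordinary method of slices: FS = Σ[c'·Δl_i + (W_i cosα_i)·tanφ'] / Σ W_i sinα_i, with Δl_i = b_i / cosα_i.
Slice 1: Δl = 1.7/cos(-3.2°) = 1.703 m; N'_1 = 24·cos(-3.2°) = 24.0; c'Δl = 4.09; W sinα = -1.3
Slice 2: Δl = 2.4/cos6.9° = 2.418 m; N'_2 = 101·cos6.9° = 100.3; c'Δl = 5.80; W sinα = 12.1
Slice 3: Δl = 2.3/cos18.8° = 2.430 m; N'_3 = 150·cos18.8° = 142.0; c'Δl = 5.83; W sinα = 48.3
Slice 4: Δl = 2.8/cos32.7° = 3.327 m; N'_4 = 214·cos32.7° = 180.1; c'Δl = 7.99; W sinα = 115.6
Slice 5: Δl = 3.1/cos52.6° = 5.104 m; N'_5 = 175·cos52.6° = 106.3; c'Δl = 12.25; W sinα = 139.0
Σc'Δl = 36.0 kN/m; ΣN' = 552.6 kN/m; ΣW sinα = 313.8 kN/m
Resisting = 36.0 + 552.6·tan22.8° = 36.0 + 232.3 = 268.2 kN/m
FS = 268.2 / 313.8 = 0.855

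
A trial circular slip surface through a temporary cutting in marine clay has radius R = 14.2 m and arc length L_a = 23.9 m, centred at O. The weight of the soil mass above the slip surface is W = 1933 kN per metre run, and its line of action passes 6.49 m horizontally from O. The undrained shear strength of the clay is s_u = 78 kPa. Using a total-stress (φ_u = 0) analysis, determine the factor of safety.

Taking moments about the centre O, the resisting moment is provided by the undrained shear strength acting along the arc:
M_R = s_u·L_a·R = 78·23.90·14.2 = 26471.6 kN·m/m
M_D = W·d = 1933·6.49 = 12545.2 kN·m/m
FS = M_R / M_D = 26471.6 / 12545.2 = 2.110

FS = 2.11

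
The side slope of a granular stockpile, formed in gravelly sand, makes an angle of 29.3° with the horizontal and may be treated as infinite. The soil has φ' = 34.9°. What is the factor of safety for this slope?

FS = 1.24

For a dry cohesionless infinite slope the factor of safety is FS = tanφ' / tanβ.
FS = tan34.9° / tan29.3° = 0.6976 / 0.5612 = 1.243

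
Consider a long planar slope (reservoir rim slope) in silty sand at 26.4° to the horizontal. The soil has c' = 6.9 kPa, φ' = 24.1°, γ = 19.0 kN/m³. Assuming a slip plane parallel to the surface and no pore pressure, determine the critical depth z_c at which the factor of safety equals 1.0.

Setting FS = 1.00 in FS = [c' + γz cos²β tanφ'] / [γz sinβ cosβ] and solving for z:
z = c' / [γ cosβ (FS·sinβ − cosβ·tanφ')]
  = 6.9 / [19.0·cos26.4°·(1.00·sin26.4° − cos26.4°·tan24.1°)]
  = 6.9 / [19.0·0.8957·(1.00·0.4446 − 0.8957·0.4473)]
  = 6.9 / 0.7482 = 9.222 m

z_c = 9.22 m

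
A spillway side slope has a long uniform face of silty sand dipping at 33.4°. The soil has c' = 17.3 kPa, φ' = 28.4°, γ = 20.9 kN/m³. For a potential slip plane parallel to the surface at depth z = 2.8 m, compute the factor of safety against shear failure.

For an infinite slope with a slip plane parallel to the surface (no pore pressure): FS = [c' + γz cos²β tanφ'] / [γz sinβ cosβ].
γz = 20.9·2.8 = 58.52 kN/m²
Numerator = 17.3 + 58.52·cos²33.4°·tan28.4° = 17.3 + 58.52·0.6970·0.5407 = 39.353 kPa
Denominator = 58.52·sin33.4°·cos33.4° = 58.52·0.5505·0.8348 = 26.894 kPa
FS = 39.353 / 26.894 = 1.463

FS = 1.46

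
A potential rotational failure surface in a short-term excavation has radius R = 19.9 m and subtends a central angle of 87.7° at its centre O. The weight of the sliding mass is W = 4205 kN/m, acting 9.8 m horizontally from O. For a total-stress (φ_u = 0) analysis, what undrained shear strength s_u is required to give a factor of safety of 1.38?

s_u = 93.8 kPa

FS = s_u·L_a·R / (W·d), so s_u = FS·W·d / (L_a·R).
Arc length L_a = R·θ = 19.9·(87.7°·π/180) = 19.9·1.5307 = 30.46 m
s_u = 1.38·4205·9.8 / (30.46·19.9) = 56868.4 / 606.15 = 93.82 kPa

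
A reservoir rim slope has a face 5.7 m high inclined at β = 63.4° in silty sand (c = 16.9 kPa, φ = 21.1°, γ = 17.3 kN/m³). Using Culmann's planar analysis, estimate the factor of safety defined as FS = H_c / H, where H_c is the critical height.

H_c = (4c/γ) · sinβ cosφ / [1 − cos(β − φ)]
    = (4·16.9/17.3) · sin63.4°·cos21.1° / [1 − cos42.3°]
    = 3.908 · 0.8342 / 0.2604 = 12.52 m
FS = H_c / H = 12.52 / 5.7 = 2.196

FS = 2.20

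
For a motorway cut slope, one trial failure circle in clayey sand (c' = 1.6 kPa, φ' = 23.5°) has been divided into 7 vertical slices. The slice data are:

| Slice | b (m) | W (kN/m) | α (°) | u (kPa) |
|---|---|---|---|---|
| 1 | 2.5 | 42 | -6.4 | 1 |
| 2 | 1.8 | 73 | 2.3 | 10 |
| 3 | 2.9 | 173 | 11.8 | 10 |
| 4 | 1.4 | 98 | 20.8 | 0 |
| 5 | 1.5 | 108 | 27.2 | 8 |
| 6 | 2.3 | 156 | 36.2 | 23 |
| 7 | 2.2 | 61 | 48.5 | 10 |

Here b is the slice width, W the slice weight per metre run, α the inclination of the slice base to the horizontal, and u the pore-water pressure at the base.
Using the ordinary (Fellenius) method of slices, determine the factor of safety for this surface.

FS = 0.91

Ordinary method of slices: FS = Σ[c'·Δl_i + (W_i cosα_i − u_i·Δl_i)·tanφ'] / Σ W_i sinα_i, with Δl_i = b_i / cosα_i.
Slice 1: Δl = 2.5/cos(-6.4°) = 2.516 m; N'_1 = 42·cos(-6.4°) − 1·2.516 = 39.2; c'Δl = 4.03; W sinα = -4.7
Slice 2: Δl = 1.8/cos2.3° = 1.801 m; N'_2 = 73·cos2.3° − 10·1.801 = 54.9; c'Δl = 2.88; W sinα = 2.9
Slice 3: Δl = 2.9/cos11.8° = 2.963 m; N'_3 = 173·cos11.8° − 10·2.963 = 139.7; c'Δl = 4.74; W sinα = 35.4
Slice 4: Δl = 1.4/cos20.8° = 1.498 m; N'_4 = 98·cos20.8° − 0·1.498 = 91.6; c'Δl = 2.40; W sinα = 34.8
Slice 5: Δl = 1.5/cos27.2° = 1.686 m; N'_5 = 108·cos27.2° − 8·1.686 = 82.6; c'Δl = 2.70; W sinα = 49.4
Slice 6: Δl = 2.3/cos36.2° = 2.850 m; N'_6 = 156·cos36.2° − 23·2.850 = 60.3; c'Δl = 4.56; W sinα = 92.1
Slice 7: Δl = 2.2/cos48.5° = 3.320 m; N'_7 = 61·cos48.5° − 10·3.320 = 7.2; c'Δl = 5.31; W sinα = 45.7
Σc'Δl = 26.6 kN/m; ΣN' = 475.6 kN/m; ΣW sinα = 255.6 kN/m
Resisting = 26.6 + 475.6·tan23.5° = 26.6 + 206.8 = 233.4 kN/m
FS = 233.4 / 255.6 = 0.913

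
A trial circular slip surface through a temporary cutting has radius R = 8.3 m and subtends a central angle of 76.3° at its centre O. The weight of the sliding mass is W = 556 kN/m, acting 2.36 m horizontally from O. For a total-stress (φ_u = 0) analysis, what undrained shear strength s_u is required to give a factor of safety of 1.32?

FS = s_u·L_a·R / (W·d), so s_u = FS·W·d / (L_a·R).
Arc length L_a = R·θ = 8.3·(76.3°·π/180) = 8.3·1.3317 = 11.05 m
s_u = 1.32·556·2.36 / (11.05·8.3) = 1732.1 / 91.74 = 18.88 kPa

s_u = 18.9 kPa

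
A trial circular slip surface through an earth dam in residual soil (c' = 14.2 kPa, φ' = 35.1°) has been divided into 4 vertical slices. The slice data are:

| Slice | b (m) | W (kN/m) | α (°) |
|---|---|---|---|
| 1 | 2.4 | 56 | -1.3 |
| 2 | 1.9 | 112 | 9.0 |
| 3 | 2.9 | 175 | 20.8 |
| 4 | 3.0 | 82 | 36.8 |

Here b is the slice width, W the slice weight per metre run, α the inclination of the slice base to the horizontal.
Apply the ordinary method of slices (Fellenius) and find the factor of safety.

FS = 3.43

Ordinary method of slices: FS = Σ[c'·Δl_i + (W_i cosα_i)·tanφ'] / Σ W_i sinα_i, with Δl_i = b_i / cosα_i.
Slice 1: Δl = 2.4/cos(-1.3°) = 2.401 m; N'_1 = 56·cos(-1.3°) = 56.0; c'Δl = 34.09; W sinα = -1.3
Slice 2: Δl = 1.9/cos9.0° = 1.924 m; N'_2 = 112·cos9.0° = 110.6; c'Δl = 27.32; W sinα = 17.5
Slice 3: Δl = 2.9/cos20.8° = 3.102 m; N'_3 = 175·cos20.8° = 163.6; c'Δl = 44.05; W sinα = 62.1
Slice 4: Δl = 3.0/cos36.8° = 3.747 m; N'_4 = 82·cos36.8° = 65.7; c'Δl = 53.20; W sinα = 49.1
Σc'Δl = 158.7 kN/m; ΣN' = 395.9 kN/m; ΣW sinα = 127.5 kN/m
Resisting = 158.7 + 395.9·tan35.1° = 158.7 + 278.2 = 436.9 kN/m
FS = 436.9 / 127.5 = 3.426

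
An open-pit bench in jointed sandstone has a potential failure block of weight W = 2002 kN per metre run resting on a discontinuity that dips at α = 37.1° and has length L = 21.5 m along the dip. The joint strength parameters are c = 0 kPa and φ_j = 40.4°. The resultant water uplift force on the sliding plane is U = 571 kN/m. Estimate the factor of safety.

FS = 0.72

Resolving the block weight along and normal to the plane and applying the Mohr–Coulomb strength on the joint:
N' = W cosα − U = 2002·cos37.1° − 571 = 1025.8 kN/m
Driving force T = W sinα = 2002·sin37.1° = 1207.6 kN/m
Resisting force R = c·L + N'·tanφ_j = 0·21.5 + 1025.8·tan40.4° = 0.0 + 873.0 = 873.0 kN/m
FS = R / T = 873.0 / 1207.6 = 0.723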